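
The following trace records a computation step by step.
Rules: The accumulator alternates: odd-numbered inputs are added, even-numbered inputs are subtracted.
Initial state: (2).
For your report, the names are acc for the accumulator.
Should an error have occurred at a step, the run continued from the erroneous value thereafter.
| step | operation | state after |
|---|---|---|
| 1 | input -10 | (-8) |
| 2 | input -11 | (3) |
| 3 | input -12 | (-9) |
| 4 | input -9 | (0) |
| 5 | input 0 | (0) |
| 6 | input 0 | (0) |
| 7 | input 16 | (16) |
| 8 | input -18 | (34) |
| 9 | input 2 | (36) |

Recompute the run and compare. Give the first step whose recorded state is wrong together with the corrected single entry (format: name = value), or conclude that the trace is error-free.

no error

Recomputing the run from the initial state:
step 1: acc = -8
step 2: acc = 3
step 3: acc = -9
step 4: acc = 0
step 5: acc = 0
step 6: acc = 0
step 7: acc = 16
step 8: acc = 34
step 9: acc = 36
This matches the trace at every step.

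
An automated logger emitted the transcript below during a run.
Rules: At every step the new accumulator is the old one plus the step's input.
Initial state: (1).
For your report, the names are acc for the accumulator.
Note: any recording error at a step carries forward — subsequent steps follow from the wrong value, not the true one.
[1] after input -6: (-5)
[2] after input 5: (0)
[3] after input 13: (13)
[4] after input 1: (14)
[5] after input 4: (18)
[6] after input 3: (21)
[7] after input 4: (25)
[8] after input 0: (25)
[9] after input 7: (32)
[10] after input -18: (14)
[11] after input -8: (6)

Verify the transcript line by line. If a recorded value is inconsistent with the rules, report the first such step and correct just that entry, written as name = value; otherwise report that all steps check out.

Recomputing the run from the initial state:
step 1: acc = -5
step 2: acc = 0
step 3: acc = 13
step 4: acc = 14
step 5: acc = 18
step 6: acc = 21
step 7: acc = 25
step 8: acc = 25
step 9: acc = 32
step 10: acc = 14
step 11: acc = 6
This matches the transcript at every step.

no error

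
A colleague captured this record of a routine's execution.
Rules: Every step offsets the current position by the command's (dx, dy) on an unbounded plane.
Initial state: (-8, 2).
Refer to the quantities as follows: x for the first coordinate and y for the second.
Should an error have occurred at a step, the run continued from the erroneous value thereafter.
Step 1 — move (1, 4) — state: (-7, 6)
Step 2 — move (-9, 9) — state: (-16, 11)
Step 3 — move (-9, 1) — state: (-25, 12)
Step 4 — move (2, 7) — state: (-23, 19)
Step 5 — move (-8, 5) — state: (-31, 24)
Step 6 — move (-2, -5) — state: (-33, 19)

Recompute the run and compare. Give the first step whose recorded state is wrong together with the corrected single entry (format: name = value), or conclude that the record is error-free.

step 2, y = 15

1. x = -8 + (1) = -7, y = 2 + (4) = 6 (agrees with the record)
2. x = -7 + (-9) = -16, y = 6 + (9) = 15 (the recorded entry deviates here)
The earliest wrong entry is at step 2: it should read y = 15.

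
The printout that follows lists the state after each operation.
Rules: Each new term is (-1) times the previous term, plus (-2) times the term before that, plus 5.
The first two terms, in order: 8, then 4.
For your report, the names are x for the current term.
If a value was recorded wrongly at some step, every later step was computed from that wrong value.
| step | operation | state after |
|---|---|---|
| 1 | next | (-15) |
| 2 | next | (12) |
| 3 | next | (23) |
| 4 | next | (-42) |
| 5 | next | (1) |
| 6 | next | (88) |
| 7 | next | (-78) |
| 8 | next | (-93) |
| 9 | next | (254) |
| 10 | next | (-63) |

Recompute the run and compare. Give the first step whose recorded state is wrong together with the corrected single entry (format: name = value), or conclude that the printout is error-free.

step 1: x = -1*(4) + (-2)*(8) + (5) = -15 -> exactly as logged
step 2: x = -1*(-15) + (-2)*(4) + (5) = 12 -> in agreement
step 3: x = -1*(12) + (-2)*(-15) + (5) = 23 -> agrees with the printout
step 4: x = -1*(23) + (-2)*(12) + (5) = -42 -> confirmed correct
step 5: x = -1*(-42) + (-2)*(23) + (5) = 1 -> confirmed correct
step 6: x = -1*(1) + (-2)*(-42) + (5) = 88 -> confirmed correct
step 7: x = -1*(88) + (-2)*(1) + (5) = -85 -> first mismatch against the printout
First deviation found at step 7; the corrected entry is x = -85.

step 7, x = -85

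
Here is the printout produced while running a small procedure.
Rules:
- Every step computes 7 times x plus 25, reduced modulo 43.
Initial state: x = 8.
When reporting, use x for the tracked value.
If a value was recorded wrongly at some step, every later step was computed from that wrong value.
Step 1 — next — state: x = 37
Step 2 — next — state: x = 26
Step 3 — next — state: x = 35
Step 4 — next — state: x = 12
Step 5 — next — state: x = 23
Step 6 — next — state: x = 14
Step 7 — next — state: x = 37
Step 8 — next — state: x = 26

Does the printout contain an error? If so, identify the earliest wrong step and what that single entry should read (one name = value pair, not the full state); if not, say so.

Recomputing the run from the initial state:
step 1: x = 38
step 2: x = 33
step 3: x = 41
step 4: x = 11
step 5: x = 16
step 6: x = 8
step 7: x = 38
step 8: x = 33
The first disagreement with the printout is at step 1, where the value should be x = 38.

step 1, x = 38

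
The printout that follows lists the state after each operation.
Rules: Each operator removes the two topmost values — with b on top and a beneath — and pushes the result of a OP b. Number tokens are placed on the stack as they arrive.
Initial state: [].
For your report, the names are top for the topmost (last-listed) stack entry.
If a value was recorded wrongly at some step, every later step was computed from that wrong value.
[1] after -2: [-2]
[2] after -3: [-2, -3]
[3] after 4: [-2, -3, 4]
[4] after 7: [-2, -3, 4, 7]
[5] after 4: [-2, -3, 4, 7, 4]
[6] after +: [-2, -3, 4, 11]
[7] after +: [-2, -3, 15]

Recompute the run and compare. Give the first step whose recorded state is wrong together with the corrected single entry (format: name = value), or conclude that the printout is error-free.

step 1: push -2: top = -2 -> no discrepancy
step 2: push -3: top = -3 -> matches
step 3: push 4: top = 4 -> agrees with the printout
step 4: push 7: top = 7 -> verified
step 5: push 4: top = 4 -> same as recorded
step 6: 7 + 4 = 11 -> confirmed correct
step 7: 4 + 11 = 15 -> checks out
Each recorded entry agrees with the recomputation.

no error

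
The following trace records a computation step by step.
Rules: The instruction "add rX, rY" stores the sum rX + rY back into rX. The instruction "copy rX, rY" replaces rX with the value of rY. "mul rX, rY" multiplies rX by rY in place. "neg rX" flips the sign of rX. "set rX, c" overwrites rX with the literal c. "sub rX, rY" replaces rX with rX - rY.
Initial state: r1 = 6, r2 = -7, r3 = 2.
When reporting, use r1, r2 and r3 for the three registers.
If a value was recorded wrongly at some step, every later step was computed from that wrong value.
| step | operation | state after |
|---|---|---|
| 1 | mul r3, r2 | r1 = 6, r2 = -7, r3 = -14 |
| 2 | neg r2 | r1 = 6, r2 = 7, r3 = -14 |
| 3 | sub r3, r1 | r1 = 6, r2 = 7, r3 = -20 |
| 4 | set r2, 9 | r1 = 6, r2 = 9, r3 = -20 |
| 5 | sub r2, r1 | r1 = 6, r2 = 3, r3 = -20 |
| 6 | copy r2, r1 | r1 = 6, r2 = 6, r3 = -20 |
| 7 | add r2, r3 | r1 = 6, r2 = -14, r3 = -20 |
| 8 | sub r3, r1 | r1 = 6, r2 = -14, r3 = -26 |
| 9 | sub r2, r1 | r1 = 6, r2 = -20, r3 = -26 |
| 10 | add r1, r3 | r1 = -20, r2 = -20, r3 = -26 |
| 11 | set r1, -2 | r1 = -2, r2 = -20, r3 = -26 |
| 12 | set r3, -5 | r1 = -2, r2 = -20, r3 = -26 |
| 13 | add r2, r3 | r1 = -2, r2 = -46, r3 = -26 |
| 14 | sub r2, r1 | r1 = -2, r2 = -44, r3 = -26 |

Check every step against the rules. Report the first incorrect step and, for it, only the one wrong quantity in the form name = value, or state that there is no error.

Recomputing the run from the initial state:
step 1: r1 = 6, r2 = -7, r3 = -14
step 2: r1 = 6, r2 = 7, r3 = -14
step 3: r1 = 6, r2 = 7, r3 = -20
step 4: r1 = 6, r2 = 9, r3 = -20
step 5: r1 = 6, r2 = 3, r3 = -20
step 6: r1 = 6, r2 = 6, r3 = -20
step 7: r1 = 6, r2 = -14, r3 = -20
step 8: r1 = 6, r2 = -14, r3 = -26
step 9: r1 = 6, r2 = -20, r3 = -26
step 10: r1 = -20, r2 = -20, r3 = -26
step 11: r1 = -2, r2 = -20, r3 = -26
step 12: r1 = -2, r2 = -20, r3 = -5
step 13: r1 = -2, r2 = -25, r3 = -5
step 14: r1 = -2, r2 = -23, r3 = -5
The first disagreement with the trace is at step 12, where the value should be r3 = -5.

step 12, r3 = -5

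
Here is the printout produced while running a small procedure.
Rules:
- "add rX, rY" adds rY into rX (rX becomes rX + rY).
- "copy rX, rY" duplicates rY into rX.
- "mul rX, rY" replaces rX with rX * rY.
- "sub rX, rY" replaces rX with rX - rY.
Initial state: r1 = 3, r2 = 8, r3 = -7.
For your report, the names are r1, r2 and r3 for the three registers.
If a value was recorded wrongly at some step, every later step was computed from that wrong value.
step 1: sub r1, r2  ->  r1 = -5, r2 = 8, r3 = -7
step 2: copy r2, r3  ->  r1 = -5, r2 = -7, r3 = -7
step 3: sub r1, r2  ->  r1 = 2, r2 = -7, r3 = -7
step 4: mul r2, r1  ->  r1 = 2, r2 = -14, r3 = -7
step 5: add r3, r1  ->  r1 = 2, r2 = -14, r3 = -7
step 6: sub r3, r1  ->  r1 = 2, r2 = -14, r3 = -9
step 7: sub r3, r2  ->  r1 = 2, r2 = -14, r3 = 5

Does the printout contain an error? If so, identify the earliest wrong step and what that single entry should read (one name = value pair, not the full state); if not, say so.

step 1: r1 = 3 - 8 = -5 -> in agreement
step 2: r2 = -7 -> exactly as logged
step 3: r1 = -5 - -7 = 2 -> matches
step 4: r2 = -7 * 2 = -14 -> verified
step 5: r3 = -7 + 2 = -5 -> the recorded entry deviates here
Step 5 is the first one off; corrected, r3 = -5.

step 5, r3 = -5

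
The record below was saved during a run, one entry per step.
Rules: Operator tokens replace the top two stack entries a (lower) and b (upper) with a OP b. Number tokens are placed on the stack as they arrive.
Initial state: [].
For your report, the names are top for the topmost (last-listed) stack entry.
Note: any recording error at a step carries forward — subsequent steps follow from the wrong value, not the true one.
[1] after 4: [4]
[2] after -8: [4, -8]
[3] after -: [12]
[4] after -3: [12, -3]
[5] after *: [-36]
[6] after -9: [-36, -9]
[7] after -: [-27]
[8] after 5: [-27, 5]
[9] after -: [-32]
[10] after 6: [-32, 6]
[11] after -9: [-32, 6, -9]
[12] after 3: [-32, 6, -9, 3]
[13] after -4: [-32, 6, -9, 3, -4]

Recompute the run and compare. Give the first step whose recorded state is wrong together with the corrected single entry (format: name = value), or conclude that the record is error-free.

no error

Recomputing the run from the initial state:
step 1: [4]
step 2: [4, -8]
step 3: [12]
step 4: [12, -3]
step 5: [-36]
step 6: [-36, -9]
step 7: [-27]
step 8: [-27, 5]
step 9: [-32]
step 10: [-32, 6]
step 11: [-32, 6, -9]
step 12: [-32, 6, -9, 3]
step 13: [-32, 6, -9, 3, -4]
This matches the record at every step.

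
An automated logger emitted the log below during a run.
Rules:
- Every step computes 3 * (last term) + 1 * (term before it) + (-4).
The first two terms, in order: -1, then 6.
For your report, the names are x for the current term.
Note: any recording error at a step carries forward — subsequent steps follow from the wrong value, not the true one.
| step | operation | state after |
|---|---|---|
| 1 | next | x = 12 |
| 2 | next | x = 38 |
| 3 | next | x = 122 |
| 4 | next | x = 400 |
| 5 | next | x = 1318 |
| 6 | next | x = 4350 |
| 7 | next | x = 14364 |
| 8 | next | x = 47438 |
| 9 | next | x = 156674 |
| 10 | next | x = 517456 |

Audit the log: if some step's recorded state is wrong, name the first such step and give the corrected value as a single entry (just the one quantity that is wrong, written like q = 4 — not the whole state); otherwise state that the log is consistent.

1. x = 3*(6) + (1)*(-1) + (-4) = 13 (the entry is off here)
Conclusion: step 1 carries the first error; the entry should be x = 13.

step 1, x = 13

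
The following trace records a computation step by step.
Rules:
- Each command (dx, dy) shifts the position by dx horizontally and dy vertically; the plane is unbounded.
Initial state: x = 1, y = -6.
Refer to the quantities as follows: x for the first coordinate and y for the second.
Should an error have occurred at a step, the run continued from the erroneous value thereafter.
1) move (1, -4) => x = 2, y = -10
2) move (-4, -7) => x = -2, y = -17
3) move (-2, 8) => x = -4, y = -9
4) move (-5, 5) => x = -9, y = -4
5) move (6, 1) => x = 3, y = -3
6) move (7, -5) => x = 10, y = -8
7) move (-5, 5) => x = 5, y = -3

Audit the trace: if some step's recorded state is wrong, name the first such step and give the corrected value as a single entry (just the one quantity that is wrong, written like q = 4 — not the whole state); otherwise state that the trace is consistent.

Recomputing the run from the initial state:
step 1: x = 2, y = -10
step 2: x = -2, y = -17
step 3: x = -4, y = -9
step 4: x = -9, y = -4
step 5: x = -3, y = -3
step 6: x = 4, y = -8
step 7: x = -1, y = -3
The first disagreement with the trace is at step 5, where the value should be x = -3.

step 5, x = -3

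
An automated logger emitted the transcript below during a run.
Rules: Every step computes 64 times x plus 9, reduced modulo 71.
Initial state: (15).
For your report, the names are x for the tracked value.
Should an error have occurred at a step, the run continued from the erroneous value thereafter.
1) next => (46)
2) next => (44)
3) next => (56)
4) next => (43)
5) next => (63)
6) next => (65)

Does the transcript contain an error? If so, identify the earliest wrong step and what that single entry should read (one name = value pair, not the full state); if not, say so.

Recomputing the run from the initial state:
step 1: x = 46
step 2: x = 42
step 3: x = 70
step 4: x = 16
step 5: x = 39
step 6: x = 20
The first disagreement with the transcript is at step 2, where the value should be x = 42.

step 2, x = 42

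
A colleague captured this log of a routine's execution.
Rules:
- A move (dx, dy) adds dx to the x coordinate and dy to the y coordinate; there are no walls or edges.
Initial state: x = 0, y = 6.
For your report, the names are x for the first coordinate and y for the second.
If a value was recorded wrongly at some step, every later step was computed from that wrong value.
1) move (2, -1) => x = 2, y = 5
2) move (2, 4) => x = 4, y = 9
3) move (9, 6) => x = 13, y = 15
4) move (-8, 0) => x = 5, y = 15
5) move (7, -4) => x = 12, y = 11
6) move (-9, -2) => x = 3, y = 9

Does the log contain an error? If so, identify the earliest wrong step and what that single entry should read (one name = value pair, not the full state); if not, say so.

no error

1. x = 0 + (2) = 2, y = 6 + (-1) = 5 (in agreement)
2. x = 2 + (2) = 4, y = 5 + (4) = 9 (in agreement)
3. x = 4 + (9) = 13, y = 9 + (6) = 15 (agrees with the log)
4. x = 13 + (-8) = 5, y = 15 + (0) = 15 (agrees with the log)
5. x = 5 + (7) = 12, y = 15 + (-4) = 11 (agrees with the log)
6. x = 12 + (-9) = 3, y = 11 + (-2) = 9 (no discrepancy)
Every step is consistent.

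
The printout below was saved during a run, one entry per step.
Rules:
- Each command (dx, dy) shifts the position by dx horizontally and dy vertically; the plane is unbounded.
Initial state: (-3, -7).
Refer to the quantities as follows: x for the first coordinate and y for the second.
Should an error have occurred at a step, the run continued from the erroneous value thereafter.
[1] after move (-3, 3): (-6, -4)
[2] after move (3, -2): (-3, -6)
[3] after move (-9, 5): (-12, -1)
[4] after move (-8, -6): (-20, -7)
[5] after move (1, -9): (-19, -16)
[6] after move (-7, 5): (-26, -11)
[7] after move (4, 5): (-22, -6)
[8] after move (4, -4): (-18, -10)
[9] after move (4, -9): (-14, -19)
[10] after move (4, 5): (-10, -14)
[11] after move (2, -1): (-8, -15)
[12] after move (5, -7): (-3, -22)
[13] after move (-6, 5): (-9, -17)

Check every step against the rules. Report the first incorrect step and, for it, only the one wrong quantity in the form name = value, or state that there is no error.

no error

1. x = -3 + (-3) = -6, y = -7 + (3) = -4 (verified)
2. x = -6 + (3) = -3, y = -4 + (-2) = -6 (in agreement)
3. x = -3 + (-9) = -12, y = -6 + (5) = -1 (exactly as logged)
4. x = -12 + (-8) = -20, y = -1 + (-6) = -7 (consistent with the printout)
5. x = -20 + (1) = -19, y = -7 + (-9) = -16 (consistent with the printout)
6. x = -19 + (-7) = -26, y = -16 + (5) = -11 (confirmed correct)
7. x = -26 + (4) = -22, y = -11 + (5) = -6 (same as recorded)
8. x = -22 + (4) = -18, y = -6 + (-4) = -10 (exactly as logged)
9. x = -18 + (4) = -14, y = -10 + (-9) = -19 (verified)
10. x = -14 + (4) = -10, y = -19 + (5) = -14 (no discrepancy)
11. x = -10 + (2) = -8, y = -14 + (-1) = -15 (verified)
12. x = -8 + (5) = -3, y = -15 + (-7) = -22 (no discrepancy)
13. x = -3 + (-6) = -9, y = -22 + (5) = -17 (consistent with the printout)
All entries verified; no error found.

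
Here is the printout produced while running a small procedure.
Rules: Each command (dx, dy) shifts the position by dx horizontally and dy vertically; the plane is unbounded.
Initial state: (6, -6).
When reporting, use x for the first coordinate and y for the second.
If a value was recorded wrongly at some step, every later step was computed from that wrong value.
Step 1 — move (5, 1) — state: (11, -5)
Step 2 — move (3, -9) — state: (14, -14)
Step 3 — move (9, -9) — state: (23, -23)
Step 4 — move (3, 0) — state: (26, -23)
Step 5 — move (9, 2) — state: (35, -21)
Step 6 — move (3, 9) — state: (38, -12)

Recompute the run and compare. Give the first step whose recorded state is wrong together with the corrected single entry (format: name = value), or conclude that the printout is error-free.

step 1: x = 6 + (5) = 11, y = -6 + (1) = -5 -> exactly as logged
step 2: x = 11 + (3) = 14, y = -5 + (-9) = -14 -> agrees with the printout
step 3: x = 14 + (9) = 23, y = -14 + (-9) = -23 -> consistent with the printout
step 4: x = 23 + (3) = 26, y = -23 + (0) = -23 -> confirmed correct
step 5: x = 26 + (9) = 35, y = -23 + (2) = -21 -> in agreement
step 6: x = 35 + (3) = 38, y = -21 + (9) = -12 -> in agreement
Each recorded entry agrees with the recomputation.

no error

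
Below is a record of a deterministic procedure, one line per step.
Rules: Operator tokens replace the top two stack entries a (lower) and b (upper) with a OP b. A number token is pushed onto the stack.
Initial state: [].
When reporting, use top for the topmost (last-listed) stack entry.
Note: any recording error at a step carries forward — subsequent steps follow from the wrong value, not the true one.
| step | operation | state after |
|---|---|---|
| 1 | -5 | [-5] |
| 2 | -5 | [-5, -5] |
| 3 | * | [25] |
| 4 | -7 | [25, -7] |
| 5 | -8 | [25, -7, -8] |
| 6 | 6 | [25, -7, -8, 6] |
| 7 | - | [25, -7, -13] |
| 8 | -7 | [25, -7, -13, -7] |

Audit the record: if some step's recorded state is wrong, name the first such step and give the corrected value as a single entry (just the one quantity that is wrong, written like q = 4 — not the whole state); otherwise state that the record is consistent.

Recomputing the run from the initial state:
step 1: [-5]
step 2: [-5, -5]
step 3: [25]
step 4: [25, -7]
step 5: [25, -7, -8]
step 6: [25, -7, -8, 6]
step 7: [25, -7, -14]
step 8: [25, -7, -14, -7]
The first disagreement with the record is at step 7, where the value should be top = -14.

step 7, top = -14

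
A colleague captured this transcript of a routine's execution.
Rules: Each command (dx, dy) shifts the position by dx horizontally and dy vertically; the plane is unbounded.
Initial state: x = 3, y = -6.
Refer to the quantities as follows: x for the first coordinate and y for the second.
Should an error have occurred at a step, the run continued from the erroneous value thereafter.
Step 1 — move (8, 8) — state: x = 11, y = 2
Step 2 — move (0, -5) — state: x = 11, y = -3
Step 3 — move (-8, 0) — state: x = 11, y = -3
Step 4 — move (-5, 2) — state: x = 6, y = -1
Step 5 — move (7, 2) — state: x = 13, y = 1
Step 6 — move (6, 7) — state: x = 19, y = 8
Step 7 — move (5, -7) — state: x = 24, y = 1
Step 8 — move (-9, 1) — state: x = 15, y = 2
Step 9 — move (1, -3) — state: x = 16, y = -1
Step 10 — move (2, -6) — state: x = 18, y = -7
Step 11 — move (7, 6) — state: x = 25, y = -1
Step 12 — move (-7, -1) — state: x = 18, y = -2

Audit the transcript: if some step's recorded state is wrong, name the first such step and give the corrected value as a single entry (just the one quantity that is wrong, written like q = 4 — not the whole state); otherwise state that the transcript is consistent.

step 3, x = 3

step 1: x = 3 + (8) = 11, y = -6 + (8) = 2 -> confirmed correct
step 2: x = 11 + (0) = 11, y = 2 + (-5) = -3 -> same as recorded
step 3: x = 11 + (-8) = 3, y = -3 + (0) = -3 -> this is not what the transcript shows
The earliest wrong entry is at step 3: it should read x = 3.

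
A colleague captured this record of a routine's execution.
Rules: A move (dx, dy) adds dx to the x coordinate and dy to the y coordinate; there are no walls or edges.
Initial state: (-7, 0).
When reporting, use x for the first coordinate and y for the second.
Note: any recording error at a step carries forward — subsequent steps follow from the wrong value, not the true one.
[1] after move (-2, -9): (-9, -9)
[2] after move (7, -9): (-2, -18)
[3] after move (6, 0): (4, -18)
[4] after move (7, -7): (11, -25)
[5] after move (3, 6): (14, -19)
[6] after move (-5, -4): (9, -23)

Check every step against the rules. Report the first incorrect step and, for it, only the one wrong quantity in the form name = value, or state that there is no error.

step 1: x = -7 + (-2) = -9, y = 0 + (-9) = -9 -> same as recorded
step 2: x = -9 + (7) = -2, y = -9 + (-9) = -18 -> no discrepancy
step 3: x = -2 + (6) = 4, y = -18 + (0) = -18 -> confirmed correct
step 4: x = 4 + (7) = 11, y = -18 + (-7) = -25 -> in agreement
step 5: x = 11 + (3) = 14, y = -25 + (6) = -19 -> consistent with the record
step 6: x = 14 + (-5) = 9, y = -19 + (-4) = -23 -> no discrepancy
No step deviates from the rules.

no error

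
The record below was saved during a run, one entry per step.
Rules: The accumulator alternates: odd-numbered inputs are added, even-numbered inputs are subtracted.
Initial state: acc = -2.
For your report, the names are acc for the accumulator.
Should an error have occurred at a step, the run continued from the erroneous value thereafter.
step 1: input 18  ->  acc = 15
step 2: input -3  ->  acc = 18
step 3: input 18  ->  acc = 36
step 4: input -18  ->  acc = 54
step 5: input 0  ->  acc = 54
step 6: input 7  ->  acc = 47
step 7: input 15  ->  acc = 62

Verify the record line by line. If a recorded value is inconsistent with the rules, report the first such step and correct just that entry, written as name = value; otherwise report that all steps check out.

Step 1: acc = -2 + 18 = 16 — not what was recorded.
The audit stops at step 1: the recorded entry is wrong and should be acc = 16.

step 1, acc = 16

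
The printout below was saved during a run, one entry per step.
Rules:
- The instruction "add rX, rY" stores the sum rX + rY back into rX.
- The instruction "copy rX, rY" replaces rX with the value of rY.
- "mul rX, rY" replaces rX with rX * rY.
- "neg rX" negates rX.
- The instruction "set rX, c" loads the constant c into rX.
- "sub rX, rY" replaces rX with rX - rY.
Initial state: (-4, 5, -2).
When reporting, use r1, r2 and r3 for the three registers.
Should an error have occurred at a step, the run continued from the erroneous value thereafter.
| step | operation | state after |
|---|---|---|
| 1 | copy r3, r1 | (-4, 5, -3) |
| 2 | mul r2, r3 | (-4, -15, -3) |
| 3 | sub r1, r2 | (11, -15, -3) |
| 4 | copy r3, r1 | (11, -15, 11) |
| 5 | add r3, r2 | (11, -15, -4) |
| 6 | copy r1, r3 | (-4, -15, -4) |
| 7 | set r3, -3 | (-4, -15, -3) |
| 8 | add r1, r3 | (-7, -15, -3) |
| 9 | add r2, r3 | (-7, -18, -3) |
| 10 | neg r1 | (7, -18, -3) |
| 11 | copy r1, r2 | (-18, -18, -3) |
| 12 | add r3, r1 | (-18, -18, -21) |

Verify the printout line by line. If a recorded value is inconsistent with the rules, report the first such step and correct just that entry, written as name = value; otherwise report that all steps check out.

step 1, r3 = -4

1. r3 = -4 (first mismatch against the printout)
First incorrect step: 1; the correct value is r3 = -4.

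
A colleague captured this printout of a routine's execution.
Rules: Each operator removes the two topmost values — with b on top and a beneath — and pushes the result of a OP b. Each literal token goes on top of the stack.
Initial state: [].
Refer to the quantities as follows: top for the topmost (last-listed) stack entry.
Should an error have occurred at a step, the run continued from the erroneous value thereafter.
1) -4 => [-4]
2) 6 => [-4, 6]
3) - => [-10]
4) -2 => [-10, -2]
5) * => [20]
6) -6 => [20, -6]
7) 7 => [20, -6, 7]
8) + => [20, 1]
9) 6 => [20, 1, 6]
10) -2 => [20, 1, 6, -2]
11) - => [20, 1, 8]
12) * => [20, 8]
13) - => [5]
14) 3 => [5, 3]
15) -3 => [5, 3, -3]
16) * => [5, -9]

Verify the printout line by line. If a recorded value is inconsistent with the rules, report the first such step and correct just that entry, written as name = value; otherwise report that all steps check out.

step 1: push -4: top = -4 -> agrees with the printout
step 2: push 6: top = 6 -> exactly as logged
step 3: -4 - 6 = -10 -> checks out
step 4: push -2: top = -2 -> same as recorded
step 5: -10 * -2 = 20 -> verified
step 6: push -6: top = -6 -> consistent with the printout
step 7: push 7: top = 7 -> confirmed correct
step 8: -6 + 7 = 1 -> verified
step 9: push 6: top = 6 -> matches
step 10: push -2: top = -2 -> exactly as logged
step 11: 6 - -2 = 8 -> verified
step 12: 1 * 8 = 8 -> exactly as logged
step 13: 20 - 8 = 12 -> the printout has a different value
That makes step 13 the first incorrect line — top = 12 is what it should show.

step 13, top = 12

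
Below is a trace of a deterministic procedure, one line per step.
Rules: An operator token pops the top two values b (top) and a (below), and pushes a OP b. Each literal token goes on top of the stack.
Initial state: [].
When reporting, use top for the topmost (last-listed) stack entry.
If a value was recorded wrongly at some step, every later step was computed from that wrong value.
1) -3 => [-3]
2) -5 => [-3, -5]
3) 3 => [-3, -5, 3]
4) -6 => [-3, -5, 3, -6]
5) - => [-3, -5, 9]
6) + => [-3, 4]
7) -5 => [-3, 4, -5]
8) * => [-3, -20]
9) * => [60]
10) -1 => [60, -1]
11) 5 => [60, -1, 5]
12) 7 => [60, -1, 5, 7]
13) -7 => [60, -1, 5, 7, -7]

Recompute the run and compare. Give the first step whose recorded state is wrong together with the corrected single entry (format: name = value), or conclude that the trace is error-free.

Recomputing the run from the initial state:
step 1: [-3]
step 2: [-3, -5]
step 3: [-3, -5, 3]
step 4: [-3, -5, 3, -6]
step 5: [-3, -5, 9]
step 6: [-3, 4]
step 7: [-3, 4, -5]
step 8: [-3, -20]
step 9: [60]
step 10: [60, -1]
step 11: [60, -1, 5]
step 12: [60, -1, 5, 7]
step 13: [60, -1, 5, 7, -7]
This matches the trace at every step.

no error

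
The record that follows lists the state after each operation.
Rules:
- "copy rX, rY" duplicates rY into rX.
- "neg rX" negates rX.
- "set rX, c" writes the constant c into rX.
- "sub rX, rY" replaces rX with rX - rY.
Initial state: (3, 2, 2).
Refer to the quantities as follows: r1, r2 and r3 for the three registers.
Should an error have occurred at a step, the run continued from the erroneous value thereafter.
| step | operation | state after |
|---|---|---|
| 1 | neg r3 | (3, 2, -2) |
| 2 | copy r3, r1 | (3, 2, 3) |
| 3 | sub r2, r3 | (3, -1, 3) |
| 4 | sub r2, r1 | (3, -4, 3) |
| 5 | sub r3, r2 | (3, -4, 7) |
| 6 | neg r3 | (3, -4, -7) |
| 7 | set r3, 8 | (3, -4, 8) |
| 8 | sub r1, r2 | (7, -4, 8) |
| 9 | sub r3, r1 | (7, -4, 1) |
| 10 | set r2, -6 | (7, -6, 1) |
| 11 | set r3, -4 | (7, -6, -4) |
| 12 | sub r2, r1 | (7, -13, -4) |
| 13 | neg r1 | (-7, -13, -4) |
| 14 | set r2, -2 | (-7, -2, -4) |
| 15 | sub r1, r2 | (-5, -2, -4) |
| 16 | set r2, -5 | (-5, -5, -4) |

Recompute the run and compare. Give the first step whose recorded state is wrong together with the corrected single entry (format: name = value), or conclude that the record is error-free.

no error

step 1: r3 = -(2) = -2 -> verified
step 2: r3 = 3 -> checks out
step 3: r2 = 2 - 3 = -1 -> consistent with the record
step 4: r2 = -1 - 3 = -4 -> in agreement
step 5: r3 = 3 - -4 = 7 -> matches
step 6: r3 = -(7) = -7 -> no discrepancy
step 7: r3 = 8 -> confirmed correct
step 8: r1 = 3 - -4 = 7 -> consistent with the record
step 9: r3 = 8 - 7 = 1 -> confirmed correct
step 10: r2 = -6 -> matches
step 11: r3 = -4 -> agrees with the record
step 12: r2 = -6 - 7 = -13 -> verified
step 13: r1 = -(7) = -7 -> agrees with the record
step 14: r2 = -2 -> exactly as logged
step 15: r1 = -7 - -2 = -5 -> checks out
step 16: r2 = -5 -> consistent with the record
The whole run recomputes cleanly — no discrepancies.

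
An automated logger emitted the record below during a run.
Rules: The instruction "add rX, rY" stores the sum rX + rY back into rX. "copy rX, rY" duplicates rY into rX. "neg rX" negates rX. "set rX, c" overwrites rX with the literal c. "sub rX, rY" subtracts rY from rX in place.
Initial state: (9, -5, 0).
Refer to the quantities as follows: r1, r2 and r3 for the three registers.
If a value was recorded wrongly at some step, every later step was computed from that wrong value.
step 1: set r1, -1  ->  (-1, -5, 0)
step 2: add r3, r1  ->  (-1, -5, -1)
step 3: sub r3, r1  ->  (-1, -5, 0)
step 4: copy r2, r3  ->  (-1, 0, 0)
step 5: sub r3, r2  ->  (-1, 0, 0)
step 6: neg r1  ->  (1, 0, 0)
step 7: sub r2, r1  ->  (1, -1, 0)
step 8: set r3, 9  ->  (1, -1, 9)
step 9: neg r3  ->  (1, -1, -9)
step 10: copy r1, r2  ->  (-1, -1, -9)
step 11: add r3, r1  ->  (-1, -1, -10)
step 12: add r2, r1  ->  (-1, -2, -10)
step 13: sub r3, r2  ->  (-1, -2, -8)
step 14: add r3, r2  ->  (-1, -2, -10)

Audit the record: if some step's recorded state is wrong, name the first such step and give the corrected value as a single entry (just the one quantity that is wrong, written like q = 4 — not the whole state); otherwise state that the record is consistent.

no error

Recomputing the run from the initial state:
step 1: r1 = -1, r2 = -5, r3 = 0
step 2: r1 = -1, r2 = -5, r3 = -1
step 3: r1 = -1, r2 = -5, r3 = 0
step 4: r1 = -1, r2 = 0, r3 = 0
step 5: r1 = -1, r2 = 0, r3 = 0
step 6: r1 = 1, r2 = 0, r3 = 0
step 7: r1 = 1, r2 = -1, r3 = 0
step 8: r1 = 1, r2 = -1, r3 = 9
step 9: r1 = 1, r2 = -1, r3 = -9
step 10: r1 = -1, r2 = -1, r3 = -9
step 11: r1 = -1, r2 = -1, r3 = -10
step 12: r1 = -1, r2 = -2, r3 = -10
step 13: r1 = -1, r2 = -2, r3 = -8
step 14: r1 = -1, r2 = -2, r3 = -10
This matches the record at every step.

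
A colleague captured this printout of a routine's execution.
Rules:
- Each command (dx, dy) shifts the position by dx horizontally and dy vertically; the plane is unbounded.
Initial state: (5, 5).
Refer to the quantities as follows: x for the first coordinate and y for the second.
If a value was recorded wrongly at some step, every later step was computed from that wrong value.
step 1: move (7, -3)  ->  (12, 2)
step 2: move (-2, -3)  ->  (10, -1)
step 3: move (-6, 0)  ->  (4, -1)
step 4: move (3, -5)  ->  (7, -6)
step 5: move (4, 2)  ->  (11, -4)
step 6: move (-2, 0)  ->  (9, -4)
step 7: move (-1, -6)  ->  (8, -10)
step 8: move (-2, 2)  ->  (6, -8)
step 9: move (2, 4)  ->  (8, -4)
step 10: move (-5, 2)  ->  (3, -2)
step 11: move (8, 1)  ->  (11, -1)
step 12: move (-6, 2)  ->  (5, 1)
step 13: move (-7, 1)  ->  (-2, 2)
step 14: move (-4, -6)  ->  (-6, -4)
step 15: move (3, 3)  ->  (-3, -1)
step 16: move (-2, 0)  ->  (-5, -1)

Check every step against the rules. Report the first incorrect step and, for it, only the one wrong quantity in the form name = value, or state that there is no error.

no error

Recomputing the run from the initial state:
step 1: x = 12, y = 2
step 2: x = 10, y = -1
step 3: x = 4, y = -1
step 4: x = 7, y = -6
step 5: x = 11, y = -4
step 6: x = 9, y = -4
step 7: x = 8, y = -10
step 8: x = 6, y = -8
step 9: x = 8, y = -4
step 10: x = 3, y = -2
step 11: x = 11, y = -1
step 12: x = 5, y = 1
step 13: x = -2, y = 2
step 14: x = -6, y = -4
step 15: x = -3, y = -1
step 16: x = -5, y = -1
This matches the printout at every step.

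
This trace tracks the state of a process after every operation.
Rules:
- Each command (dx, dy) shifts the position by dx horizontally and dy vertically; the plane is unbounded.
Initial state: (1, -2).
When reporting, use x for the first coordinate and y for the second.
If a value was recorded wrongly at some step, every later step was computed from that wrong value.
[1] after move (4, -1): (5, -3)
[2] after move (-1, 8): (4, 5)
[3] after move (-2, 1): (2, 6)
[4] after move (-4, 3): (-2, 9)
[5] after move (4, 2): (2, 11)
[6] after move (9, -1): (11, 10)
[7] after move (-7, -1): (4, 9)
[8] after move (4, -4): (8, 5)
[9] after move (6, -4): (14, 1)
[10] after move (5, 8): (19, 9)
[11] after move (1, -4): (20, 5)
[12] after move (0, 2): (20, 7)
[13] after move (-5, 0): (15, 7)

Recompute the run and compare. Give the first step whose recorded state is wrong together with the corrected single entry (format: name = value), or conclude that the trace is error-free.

no error

step 1: x = 1 + (4) = 5, y = -2 + (-1) = -3 -> confirmed correct
step 2: x = 5 + (-1) = 4, y = -3 + (8) = 5 -> agrees with the trace
step 3: x = 4 + (-2) = 2, y = 5 + (1) = 6 -> agrees with the trace
step 4: x = 2 + (-4) = -2, y = 6 + (3) = 9 -> consistent with the trace
step 5: x = -2 + (4) = 2, y = 9 + (2) = 11 -> confirmed correct
step 6: x = 2 + (9) = 11, y = 11 + (-1) = 10 -> confirmed correct
step 7: x = 11 + (-7) = 4, y = 10 + (-1) = 9 -> consistent with the trace
step 8: x = 4 + (4) = 8, y = 9 + (-4) = 5 -> confirmed correct
step 9: x = 8 + (6) = 14, y = 5 + (-4) = 1 -> confirmed correct
step 10: x = 14 + (5) = 19, y = 1 + (8) = 9 -> checks out
step 11: x = 19 + (1) = 20, y = 9 + (-4) = 5 -> checks out
step 12: x = 20 + (0) = 20, y = 5 + (2) = 7 -> no discrepancy
step 13: x = 20 + (-5) = 15, y = 7 + (0) = 7 -> exactly as logged
Nothing is out of place; the run is error-free.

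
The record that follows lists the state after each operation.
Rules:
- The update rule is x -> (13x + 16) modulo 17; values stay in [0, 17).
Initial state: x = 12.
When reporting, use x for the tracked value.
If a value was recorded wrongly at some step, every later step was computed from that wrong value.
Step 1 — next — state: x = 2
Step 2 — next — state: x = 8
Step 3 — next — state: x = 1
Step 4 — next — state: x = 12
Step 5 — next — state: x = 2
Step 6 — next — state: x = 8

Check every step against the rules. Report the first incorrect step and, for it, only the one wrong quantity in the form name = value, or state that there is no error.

Step 1: x = (13*12 + 16) mod 17 = 2 — matches.
Step 2: x = (13*2 + 16) mod 17 = 8 — no discrepancy.
Step 3: x = (13*8 + 16) mod 17 = 1 — matches.
Step 4: x = (13*1 + 16) mod 17 = 12 — confirmed correct.
Step 5: x = (13*12 + 16) mod 17 = 2 — no discrepancy.
Step 6: x = (13*2 + 16) mod 17 = 8 — matches.
The recomputation confirms every line.

no error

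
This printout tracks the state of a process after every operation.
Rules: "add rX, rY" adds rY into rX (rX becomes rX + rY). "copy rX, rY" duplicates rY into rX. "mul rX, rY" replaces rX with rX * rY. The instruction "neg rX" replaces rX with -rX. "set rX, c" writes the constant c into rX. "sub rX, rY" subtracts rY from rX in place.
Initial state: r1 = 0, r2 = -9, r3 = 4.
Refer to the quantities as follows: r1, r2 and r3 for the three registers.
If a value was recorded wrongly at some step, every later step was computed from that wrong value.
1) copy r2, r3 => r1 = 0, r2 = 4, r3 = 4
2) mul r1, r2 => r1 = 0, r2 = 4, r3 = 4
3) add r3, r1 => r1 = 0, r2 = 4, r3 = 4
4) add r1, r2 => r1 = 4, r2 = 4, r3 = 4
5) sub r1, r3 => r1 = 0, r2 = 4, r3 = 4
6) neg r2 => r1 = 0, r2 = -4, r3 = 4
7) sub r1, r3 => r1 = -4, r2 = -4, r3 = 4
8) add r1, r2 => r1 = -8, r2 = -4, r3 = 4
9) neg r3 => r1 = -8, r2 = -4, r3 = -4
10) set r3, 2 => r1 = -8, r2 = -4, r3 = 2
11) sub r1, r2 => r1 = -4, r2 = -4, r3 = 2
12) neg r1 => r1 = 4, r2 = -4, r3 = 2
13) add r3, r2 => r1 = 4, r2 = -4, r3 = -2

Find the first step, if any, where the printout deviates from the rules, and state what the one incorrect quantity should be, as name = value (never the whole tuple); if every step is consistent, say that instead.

step 1: r2 = 4 -> exactly as logged
step 2: r1 = 0 * 4 = 0 -> verified
step 3: r3 = 4 + 0 = 4 -> verified
step 4: r1 = 0 + 4 = 4 -> verified
step 5: r1 = 4 - 4 = 0 -> confirmed correct
step 6: r2 = -(4) = -4 -> in agreement
step 7: r1 = 0 - 4 = -4 -> consistent with the printout
step 8: r1 = -4 + -4 = -8 -> same as recorded
step 9: r3 = -(4) = -4 -> in agreement
step 10: r3 = 2 -> agrees with the printout
step 11: r1 = -8 - -4 = -4 -> in agreement
step 12: r1 = -(-4) = 4 -> exactly as logged
step 13: r3 = 2 + -4 = -2 -> consistent with the printout
No step deviates from the rules.

no error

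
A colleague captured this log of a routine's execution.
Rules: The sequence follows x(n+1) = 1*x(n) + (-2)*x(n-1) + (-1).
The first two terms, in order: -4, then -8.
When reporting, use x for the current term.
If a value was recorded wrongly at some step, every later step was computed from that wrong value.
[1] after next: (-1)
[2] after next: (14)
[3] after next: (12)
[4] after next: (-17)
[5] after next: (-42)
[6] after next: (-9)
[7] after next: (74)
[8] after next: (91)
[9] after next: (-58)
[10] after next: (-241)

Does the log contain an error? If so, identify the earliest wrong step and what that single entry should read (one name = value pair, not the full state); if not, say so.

step 3, x = 15

Recomputing the run from the initial state:
step 1: x = -1
step 2: x = 14
step 3: x = 15
step 4: x = -14
step 5: x = -45
step 6: x = -18
step 7: x = 71
step 8: x = 106
step 9: x = -37
step 10: x = -250
The first disagreement with the log is at step 3, where the value should be x = 15.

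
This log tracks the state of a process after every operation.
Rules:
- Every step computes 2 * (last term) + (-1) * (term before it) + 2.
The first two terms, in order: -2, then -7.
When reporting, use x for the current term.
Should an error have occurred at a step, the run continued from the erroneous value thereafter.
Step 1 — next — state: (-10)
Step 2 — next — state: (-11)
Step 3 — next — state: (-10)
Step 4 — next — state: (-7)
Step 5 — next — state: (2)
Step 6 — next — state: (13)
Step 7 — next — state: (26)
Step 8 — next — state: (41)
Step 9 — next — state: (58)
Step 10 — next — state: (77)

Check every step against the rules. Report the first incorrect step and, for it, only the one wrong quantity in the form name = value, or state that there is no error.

step 5, x = -2

Step 1: x = 2*(-7) + (-1)*(-2) + (2) = -10 — same as recorded.
Step 2: x = 2*(-10) + (-1)*(-7) + (2) = -11 — consistent with the log.
Step 3: x = 2*(-11) + (-1)*(-10) + (2) = -10 — exactly as logged.
Step 4: x = 2*(-10) + (-1)*(-11) + (2) = -7 — verified.
Step 5: x = 2*(-7) + (-1)*(-10) + (2) = -2 — the log has a different value.
Step 5 is the first one off; corrected, x = -2.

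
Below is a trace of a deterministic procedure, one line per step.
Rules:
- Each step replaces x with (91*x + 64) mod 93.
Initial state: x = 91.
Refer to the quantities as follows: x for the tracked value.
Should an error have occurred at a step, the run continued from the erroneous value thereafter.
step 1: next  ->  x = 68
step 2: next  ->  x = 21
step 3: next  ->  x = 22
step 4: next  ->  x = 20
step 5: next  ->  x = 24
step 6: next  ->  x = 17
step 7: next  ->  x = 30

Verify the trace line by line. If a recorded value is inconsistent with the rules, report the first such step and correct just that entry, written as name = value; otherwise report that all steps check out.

Step 1: x = (91*91 + 64) mod 93 = 68 — checks out.
Step 2: x = (91*68 + 64) mod 93 = 21 — verified.
Step 3: x = (91*21 + 64) mod 93 = 22 — checks out.
Step 4: x = (91*22 + 64) mod 93 = 20 — exactly as logged.
Step 5: x = (91*20 + 64) mod 93 = 24 — matches.
Step 6: x = (91*24 + 64) mod 93 = 16 — the trace disagrees here.
So the first discrepancy is step 6, where the right value is x = 16.

step 6, x = 16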